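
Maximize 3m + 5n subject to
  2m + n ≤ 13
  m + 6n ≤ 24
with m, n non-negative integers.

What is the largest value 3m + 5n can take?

30

The continuous relaxation peaks at (4.91, 3.18) with value 30.64; rounding to a feasible lattice point costs some objective.
(m,n)=(5,3): 2·5+1·3=13≤13, 1·5+6·3=23≤24, objective 30.
(m,n)=(4,3): 2·4+1·3=11≤13, 1·4+6·3=22≤24, objective 27.
(m,n)=(5,2): 2·5+1·2=12≤13, 1·5+6·2=17≤24, objective 25.
Maximum is 30 at (m,n)=(5,3).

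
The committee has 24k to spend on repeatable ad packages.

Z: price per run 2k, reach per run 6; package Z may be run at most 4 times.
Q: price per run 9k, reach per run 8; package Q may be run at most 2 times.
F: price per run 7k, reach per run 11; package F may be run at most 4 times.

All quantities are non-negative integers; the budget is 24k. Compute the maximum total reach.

46

This is a bounded integer knapsack.
Take 4×Z and 2×F: price 22 ≤ 24, reach 4·6 + 2·11 = 46.
Z has the best ratio (6/2) and is taken to its limit of 4; remaining capacity is filled optimally with the others.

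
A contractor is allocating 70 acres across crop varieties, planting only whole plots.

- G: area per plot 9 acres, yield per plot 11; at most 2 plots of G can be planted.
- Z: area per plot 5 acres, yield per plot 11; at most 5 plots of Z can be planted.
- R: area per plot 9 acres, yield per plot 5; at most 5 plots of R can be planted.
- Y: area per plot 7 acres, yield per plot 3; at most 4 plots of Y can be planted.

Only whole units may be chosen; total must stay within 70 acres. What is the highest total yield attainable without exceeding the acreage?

Take 2×G, 5×Z, and 3×R: area 70 ≤ 70, yield 2·11 + 5·11 + 3·5 = 92.
Z has the best ratio (11/5) and is taken to its limit of 5; remaining capacity is filled optimally with the others.

92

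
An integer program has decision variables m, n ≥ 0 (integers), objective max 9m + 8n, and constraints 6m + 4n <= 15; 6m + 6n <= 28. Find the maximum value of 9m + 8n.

The continuous relaxation peaks at (0, 3.75) with value 30.00; rounding to a feasible lattice point costs some objective.
(m,n)=(1,2): 6·1+4·2=14≤15, 6·1+6·2=18≤28, objective 25.
(m,n)=(0,3): 6·0+4·3=12≤15, 6·0+6·3=18≤28, objective 24.
(m,n)=(1,1): 6·1+4·1=10≤15, 6·1+6·1=12≤28, objective 17.
(m,n)=(0,2): 6·0+4·2=8≤15, 6·0+6·2=12≤28, objective 16.
Maximum is 25 at (m,n)=(1,2).

25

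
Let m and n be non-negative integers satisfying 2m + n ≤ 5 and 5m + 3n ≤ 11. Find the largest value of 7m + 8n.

24

Relaxing integrality, the LP optimum is 29.33 at (m,n) = (0, 3.67), which is not an integer point.
(m,n)=(0,3): 2·0+1·3=3≤5, 5·0+3·3=9≤11, objective 24.
(m,n)=(1,2): 2·1+1·2=4≤5, 5·1+3·2=11≤11, objective 23.
(m,n)=(0,2): 2·0+1·2=2≤5, 5·0+3·2=6≤11, objective 16.
No feasible integer point exceeds 24.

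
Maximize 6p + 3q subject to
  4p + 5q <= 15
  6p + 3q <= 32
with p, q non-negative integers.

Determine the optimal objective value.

18

(p,q)=(3,0) is feasible, giving 18.
(p,q)=(2,1) is feasible, giving 15.
The best lattice point is (3,0), giving 18.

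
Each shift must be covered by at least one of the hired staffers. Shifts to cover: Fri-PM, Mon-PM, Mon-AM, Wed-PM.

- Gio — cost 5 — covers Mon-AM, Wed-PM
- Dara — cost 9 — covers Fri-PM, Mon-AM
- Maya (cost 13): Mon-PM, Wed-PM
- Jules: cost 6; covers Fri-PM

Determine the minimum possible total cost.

This is an integer covering problem.
The greedy cost-per-new-shift heuristic would pick Gio, Jules, and Maya for 24, but a cheaper cover exists.
Choose Dara and Maya: together they cover Fri-PM, Mon-PM, Mon-AM, Wed-PM — every shift.
Total cost: 9 + 13 = 22.
No cover costs less than 22.

22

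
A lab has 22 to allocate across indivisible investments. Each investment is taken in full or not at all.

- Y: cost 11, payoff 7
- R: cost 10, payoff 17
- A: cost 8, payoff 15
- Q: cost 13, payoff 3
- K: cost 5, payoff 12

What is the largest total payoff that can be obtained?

32

R + K: cost 10 + 5 = 15 ≤ 22, payoff 17 + 12 = 29.
A + K: cost 8 + 5 = 13 ≤ 22, payoff 15 + 12 = 27.
R + A: cost 10 + 8 = 18 ≤ 22, payoff 17 + 15 = 32.
Best is R and A with total payoff 32.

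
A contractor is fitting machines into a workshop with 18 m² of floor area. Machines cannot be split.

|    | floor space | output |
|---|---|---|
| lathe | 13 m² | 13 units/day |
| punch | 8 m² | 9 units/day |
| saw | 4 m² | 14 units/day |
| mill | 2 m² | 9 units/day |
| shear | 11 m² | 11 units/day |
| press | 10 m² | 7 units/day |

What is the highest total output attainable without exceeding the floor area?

34

Allowing fractional choices, the relaxed optimum would be about 36.0, but machines are indivisible.
punch + saw + mill: floor space 8 + 4 + 2 = 14 ≤ 18, output 9 + 14 + 9 = 32.
saw + mill + press: floor space 4 + 2 + 10 = 16 ≤ 18, output 14 + 9 + 7 = 30.
saw + mill + shear: floor space 4 + 2 + 11 = 17 ≤ 18, output 14 + 9 + 11 = 34.
Best is saw, mill, and shear with total output 34.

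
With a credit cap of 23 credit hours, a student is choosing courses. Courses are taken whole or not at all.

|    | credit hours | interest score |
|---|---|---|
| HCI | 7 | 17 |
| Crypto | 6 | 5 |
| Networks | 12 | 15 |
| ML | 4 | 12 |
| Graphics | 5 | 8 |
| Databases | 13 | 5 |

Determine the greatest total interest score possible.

44

This is an integer program with binary decision variables.
HCI + ML + Graphics: credit hours 7 + 4 + 5 = 16 ≤ 23, interest score 17 + 12 + 8 = 37.
HCI + Networks + ML: credit hours 7 + 12 + 4 = 23 ≤ 23, interest score 17 + 15 + 12 = 44.
HCI + Crypto + ML + Graphics: credit hours 7 + 6 + 4 + 5 = 22 ≤ 23, interest score 17 + 5 + 12 + 8 = 42.
Best is HCI, Networks, and ML with total interest score 44.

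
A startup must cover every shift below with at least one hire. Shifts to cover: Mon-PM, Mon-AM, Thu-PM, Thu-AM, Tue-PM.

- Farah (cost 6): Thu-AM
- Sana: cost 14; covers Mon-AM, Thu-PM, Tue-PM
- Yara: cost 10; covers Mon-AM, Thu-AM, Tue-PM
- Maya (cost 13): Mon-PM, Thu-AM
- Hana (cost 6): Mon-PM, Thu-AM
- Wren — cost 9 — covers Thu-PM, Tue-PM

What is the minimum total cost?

20

This is a weighted set-cover instance.
The greedy cost-per-new-shift heuristic would pick Hana, Wren, and Yara for 25, but a cheaper cover exists.
Choose Sana and Hana: together they cover Mon-PM, Mon-AM, Thu-PM, Thu-AM, Tue-PM — every shift.
Total cost: 14 + 6 = 20.
No cover costs less than 20.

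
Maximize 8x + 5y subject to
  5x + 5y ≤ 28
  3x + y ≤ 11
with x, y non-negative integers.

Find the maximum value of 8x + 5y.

Relaxing integrality, the LP optimum is 36.10 at (x,y) = (2.7, 2.9), which is not an integer point.
(x,y)=(3,2): 5·3+5·2=25≤28, 3·3+1·2=11≤11, objective 34.
(x,y)=(2,3): 5·2+5·3=25≤28, 3·2+1·3=9≤11, objective 31.
(x,y)=(3,1): 5·3+5·1=20≤28, 3·3+1·1=10≤11, objective 29.
Maximum is 34 at (x,y)=(3,2).

34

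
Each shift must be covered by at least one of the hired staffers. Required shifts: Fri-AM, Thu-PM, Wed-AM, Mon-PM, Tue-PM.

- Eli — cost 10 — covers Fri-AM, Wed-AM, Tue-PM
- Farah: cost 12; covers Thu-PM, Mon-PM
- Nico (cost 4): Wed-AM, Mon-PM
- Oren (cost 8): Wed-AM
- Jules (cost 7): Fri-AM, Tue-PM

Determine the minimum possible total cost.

The greedy cost-per-new-shift heuristic would pick Nico, Jules, and Farah for 23, but a cheaper cover exists.
Choose Eli and Farah: together they cover Fri-AM, Thu-PM, Wed-AM, Mon-PM, Tue-PM — every shift.
Total cost: 10 + 12 = 22.
No cover costs less than 22.

22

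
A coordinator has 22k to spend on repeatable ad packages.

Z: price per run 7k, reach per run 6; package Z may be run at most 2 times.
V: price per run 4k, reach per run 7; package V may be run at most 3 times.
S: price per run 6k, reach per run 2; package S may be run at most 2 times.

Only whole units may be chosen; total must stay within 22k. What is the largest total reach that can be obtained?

2×Z and 2×V: price 22 ≤ 22, reach 2·6 + 2·7 = 26.
1×Z and 3×V: price 19 ≤ 22, reach 1·6 + 3·7 = 27.
Best is 27.

27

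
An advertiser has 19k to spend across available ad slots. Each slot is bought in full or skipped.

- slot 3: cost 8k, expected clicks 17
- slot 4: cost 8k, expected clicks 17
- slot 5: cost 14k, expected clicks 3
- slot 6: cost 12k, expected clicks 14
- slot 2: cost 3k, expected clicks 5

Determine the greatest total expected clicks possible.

39

This is an integer program with binary decision variables.
Take slot 3, slot 4, and slot 2: cost 8 + 8 + 3 = 19 ≤ 19, expected clicks 17 + 17 + 5 = 39.
No other feasible combination does better.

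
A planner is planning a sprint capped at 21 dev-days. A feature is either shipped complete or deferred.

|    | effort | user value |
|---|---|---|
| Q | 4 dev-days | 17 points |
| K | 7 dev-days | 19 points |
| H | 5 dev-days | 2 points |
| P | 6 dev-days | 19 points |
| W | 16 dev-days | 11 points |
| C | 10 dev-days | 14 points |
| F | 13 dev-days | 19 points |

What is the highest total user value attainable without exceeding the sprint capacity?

55

Treat it as a binary knapsack problem.
Allowing fractional choices, the relaxed optimum would be about 60.8, but features are indivisible.
Q + K + P: effort 4 + 7 + 6 = 17 ≤ 21, user value 17 + 19 + 19 = 55.
Q + P + C: effort 4 + 6 + 10 = 20 ≤ 21, user value 17 + 19 + 14 = 50.
Best is Q, K, and P with total user value 55.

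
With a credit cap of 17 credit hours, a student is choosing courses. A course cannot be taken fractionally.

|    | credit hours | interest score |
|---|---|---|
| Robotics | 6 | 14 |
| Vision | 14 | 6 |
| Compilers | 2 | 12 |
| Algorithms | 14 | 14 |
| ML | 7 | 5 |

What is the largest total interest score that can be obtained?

31

Robotics + Compilers + ML: credit hours 6 + 2 + 7 = 15 ≤ 17, interest score 14 + 12 + 5 = 31.
Robotics + Compilers: credit hours 6 + 2 = 8 ≤ 17, interest score 14 + 12 = 26.
Best is Robotics, Compilers, and ML with total interest score 31.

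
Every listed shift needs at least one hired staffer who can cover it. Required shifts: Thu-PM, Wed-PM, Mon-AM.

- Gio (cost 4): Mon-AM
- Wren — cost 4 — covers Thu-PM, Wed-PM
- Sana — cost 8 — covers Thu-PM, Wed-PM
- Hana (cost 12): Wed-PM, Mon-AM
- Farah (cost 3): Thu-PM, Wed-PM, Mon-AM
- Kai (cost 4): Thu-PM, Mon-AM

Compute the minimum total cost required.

3

This is a weighted set-cover instance.
Farah alone covers Thu-PM, Wed-PM, Mon-AM — every shift.
Total cost: 3.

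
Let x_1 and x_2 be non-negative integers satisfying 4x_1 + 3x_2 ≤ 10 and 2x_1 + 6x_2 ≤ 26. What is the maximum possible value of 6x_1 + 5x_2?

16

The continuous relaxation peaks at (0, 3.33) with value 16.67; rounding to a feasible lattice point costs some objective.
(x_1,x_2)=(1,2): 4·1+3·2=10≤10, 2·1+6·2=14≤26, objective 16.
(x_1,x_2)=(0,3): 4·0+3·3=9≤10, 2·0+6·3=18≤26, objective 15.
(x_1,x_2)=(1,1): 4·1+3·1=7≤10, 2·1+6·1=8≤26, objective 11.
Maximum is 16 at (x_1,x_2)=(1,2).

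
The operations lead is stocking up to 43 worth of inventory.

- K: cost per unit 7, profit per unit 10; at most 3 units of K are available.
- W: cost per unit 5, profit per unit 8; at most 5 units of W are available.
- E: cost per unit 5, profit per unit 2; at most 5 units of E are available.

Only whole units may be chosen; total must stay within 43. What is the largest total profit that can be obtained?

62

Take 3×K and 4×W: cost 41 ≤ 43, profit 3·10 + 4·8 = 62.
No other integer combination yields more.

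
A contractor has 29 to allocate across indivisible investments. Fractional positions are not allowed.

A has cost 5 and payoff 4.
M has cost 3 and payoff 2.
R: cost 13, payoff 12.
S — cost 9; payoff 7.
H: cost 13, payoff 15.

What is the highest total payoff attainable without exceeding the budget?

29

This is a 0-1 knapsack instance.
M + R + H: cost 3 + 13 + 13 = 29 ≤ 29, payoff 2 + 12 + 15 = 29.
R + H: cost 13 + 13 = 26 ≤ 29, payoff 12 + 15 = 27.
Best is M, R, and H with total payoff 29.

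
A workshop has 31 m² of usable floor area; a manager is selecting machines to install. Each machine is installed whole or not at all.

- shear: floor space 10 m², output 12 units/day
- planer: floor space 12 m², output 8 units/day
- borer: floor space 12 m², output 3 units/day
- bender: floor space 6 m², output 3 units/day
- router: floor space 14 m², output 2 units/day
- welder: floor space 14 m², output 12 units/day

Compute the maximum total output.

27

Allowing fractional choices, the relaxed optimum would be about 28.7, but machines are indivisible.
shear + planer + bender: floor space 10 + 12 + 6 = 28 ≤ 31, output 12 + 8 + 3 = 23.
shear + welder: floor space 10 + 14 = 24 ≤ 31, output 12 + 12 = 24.
shear + bender + welder: floor space 10 + 6 + 14 = 30 ≤ 31, output 12 + 3 + 12 = 27.
Best is shear, bender, and welder with total output 27.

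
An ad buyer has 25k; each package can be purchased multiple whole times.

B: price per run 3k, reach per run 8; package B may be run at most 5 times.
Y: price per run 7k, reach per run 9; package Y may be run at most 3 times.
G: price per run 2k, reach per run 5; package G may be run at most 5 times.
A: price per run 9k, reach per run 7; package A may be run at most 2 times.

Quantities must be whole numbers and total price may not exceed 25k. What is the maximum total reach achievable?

65

5×B and 5×G: price 25 ≤ 25, reach 5·8 + 5·5 = 65.
5×B and 4×G: price 23 ≤ 25, reach 5·8 + 4·5 = 60.
Best is 65.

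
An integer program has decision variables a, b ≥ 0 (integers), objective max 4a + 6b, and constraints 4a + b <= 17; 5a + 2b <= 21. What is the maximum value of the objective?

Relaxing integrality, the LP optimum is 63.00 at (a,b) = (0, 10.5), which is not an integer point.
(a,b)=(0,10): 4·0+1·10=10≤17, 5·0+2·10=20≤21, objective 60.
(a,b)=(0,9): 4·0+1·9=9≤17, 5·0+2·9=18≤21, objective 54.
The best lattice point is (0,10), giving 60.

60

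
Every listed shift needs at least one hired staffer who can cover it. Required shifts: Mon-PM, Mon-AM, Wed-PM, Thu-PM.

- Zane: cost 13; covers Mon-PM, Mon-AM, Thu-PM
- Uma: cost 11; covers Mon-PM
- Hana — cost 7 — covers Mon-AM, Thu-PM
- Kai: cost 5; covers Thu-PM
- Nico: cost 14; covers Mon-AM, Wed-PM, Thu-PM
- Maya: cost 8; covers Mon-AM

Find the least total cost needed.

25

This is an integer covering problem.
Choose Uma and Nico: together they cover Mon-PM, Mon-AM, Wed-PM, Thu-PM — every shift.
Total cost: 11 + 14 = 25.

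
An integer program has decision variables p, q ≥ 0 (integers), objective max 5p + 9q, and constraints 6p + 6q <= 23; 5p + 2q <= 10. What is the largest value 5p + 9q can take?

27

(p,q)=(0,3): 6·0+6·3=18≤23, 5·0+2·3=6≤10, objective 27.
(p,q)=(1,2): 6·1+6·2=18≤23, 5·1+2·2=9≤10, objective 23.
(p,q)=(0,2): 6·0+6·2=12≤23, 5·0+2·2=4≤10, objective 18.
Maximum is 27 at (p,q)=(0,3).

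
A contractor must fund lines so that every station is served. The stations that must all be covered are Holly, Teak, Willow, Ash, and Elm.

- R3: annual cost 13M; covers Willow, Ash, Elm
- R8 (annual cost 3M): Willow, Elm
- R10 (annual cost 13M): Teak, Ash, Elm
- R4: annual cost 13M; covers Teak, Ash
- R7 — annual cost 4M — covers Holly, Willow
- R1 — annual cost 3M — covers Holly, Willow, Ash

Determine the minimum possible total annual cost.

This is a weighted set-cover instance.
Choose R10 and R1: together they cover Holly, Teak, Willow, Ash, Elm — every station.
Total annual cost: 13 + 3 = 16.

16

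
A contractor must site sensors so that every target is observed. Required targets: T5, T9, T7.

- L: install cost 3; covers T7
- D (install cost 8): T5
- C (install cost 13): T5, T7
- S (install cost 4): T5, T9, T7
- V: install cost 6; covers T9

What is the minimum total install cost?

4

S alone covers T5, T9, T7 — every target.
Total install cost: 4.
No cover costs less than 4.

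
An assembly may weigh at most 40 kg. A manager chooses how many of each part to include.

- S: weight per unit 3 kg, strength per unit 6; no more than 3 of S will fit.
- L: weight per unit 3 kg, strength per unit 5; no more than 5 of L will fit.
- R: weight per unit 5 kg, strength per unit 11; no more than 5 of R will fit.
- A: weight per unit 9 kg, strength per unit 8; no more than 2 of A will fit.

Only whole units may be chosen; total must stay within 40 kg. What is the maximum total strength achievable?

R has the best ratio (11/5); taking only R gives at most 5×11 = 55 (stopped by the supply cap of 5).
Mixing does better — 3×S, 2×L, and 5×R: weight 40 ≤ 40, strength 3·6 + 2·5 + 5·11 = 83.

83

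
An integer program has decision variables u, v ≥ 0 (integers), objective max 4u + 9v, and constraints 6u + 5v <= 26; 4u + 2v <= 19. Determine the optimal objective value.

Relaxing integrality, the LP optimum is 46.80 at (u,v) = (0, 5.2), which is not an integer point.
(u,v)=(0,5): 6·0+5·5=25≤26, 4·0+2·5=10≤19, objective 45.
(u,v)=(1,4): 6·1+5·4=26≤26, 4·1+2·4=12≤19, objective 40.
(u,v)=(0,4): 6·0+5·4=20≤26, 4·0+2·4=8≤19, objective 36.
No feasible integer point exceeds 45.

45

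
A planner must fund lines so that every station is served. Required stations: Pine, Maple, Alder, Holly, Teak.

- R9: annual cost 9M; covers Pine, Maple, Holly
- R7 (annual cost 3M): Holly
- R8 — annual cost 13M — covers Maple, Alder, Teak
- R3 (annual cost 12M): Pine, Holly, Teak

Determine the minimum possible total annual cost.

This is an integer covering problem.
Choose R9 and R8: together they cover Pine, Maple, Alder, Holly, Teak — every station.
Total annual cost: 9 + 13 = 22.
No cover costs less than 22.

22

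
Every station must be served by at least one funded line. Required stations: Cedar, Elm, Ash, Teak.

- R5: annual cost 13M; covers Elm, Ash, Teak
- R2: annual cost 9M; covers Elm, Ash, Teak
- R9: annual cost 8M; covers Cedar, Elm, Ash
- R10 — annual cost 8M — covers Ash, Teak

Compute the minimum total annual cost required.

Choose R9 and R10: together they cover Cedar, Elm, Ash, Teak — every station.
Total annual cost: 8 + 8 = 16.

16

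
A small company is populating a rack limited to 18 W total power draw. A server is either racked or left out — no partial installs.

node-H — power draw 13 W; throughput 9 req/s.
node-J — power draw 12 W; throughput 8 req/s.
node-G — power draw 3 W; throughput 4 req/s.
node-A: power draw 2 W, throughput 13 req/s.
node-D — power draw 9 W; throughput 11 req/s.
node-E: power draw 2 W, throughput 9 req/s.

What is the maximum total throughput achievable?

Allowing fractional choices, the relaxed optimum would be about 38.4, but servers are indivisible.
node-G + node-A + node-D + node-E: power draw 3 + 2 + 9 + 2 = 16 ≤ 18, throughput 4 + 13 + 11 + 9 = 37.
node-A + node-D + node-E: power draw 2 + 9 + 2 = 13 ≤ 18, throughput 13 + 11 + 9 = 33.
node-H + node-A + node-E: power draw 13 + 2 + 2 = 17 ≤ 18, throughput 9 + 13 + 9 = 31.
Best is node-G, node-A, node-D, and node-E with total throughput 37.

37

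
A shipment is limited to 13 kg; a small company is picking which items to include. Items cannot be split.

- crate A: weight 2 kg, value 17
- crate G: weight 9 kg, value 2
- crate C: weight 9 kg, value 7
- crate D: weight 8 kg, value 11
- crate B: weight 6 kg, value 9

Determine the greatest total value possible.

28

Allowing fractional choices, the relaxed optimum would be about 32.9, but items are indivisible.
crate A + crate D: weight 2 + 8 = 10 ≤ 13, value 17 + 11 = 28.
crate A + crate B: weight 2 + 6 = 8 ≤ 13, value 17 + 9 = 26.
Best is crate A and crate D with total value 28.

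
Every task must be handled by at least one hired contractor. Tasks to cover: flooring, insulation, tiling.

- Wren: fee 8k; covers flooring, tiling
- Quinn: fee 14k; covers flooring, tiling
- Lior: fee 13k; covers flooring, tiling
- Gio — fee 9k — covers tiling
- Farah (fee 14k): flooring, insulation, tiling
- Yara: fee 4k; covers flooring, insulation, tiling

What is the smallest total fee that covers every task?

Yara alone covers flooring, insulation, tiling — every task.
Total fee: 4.

4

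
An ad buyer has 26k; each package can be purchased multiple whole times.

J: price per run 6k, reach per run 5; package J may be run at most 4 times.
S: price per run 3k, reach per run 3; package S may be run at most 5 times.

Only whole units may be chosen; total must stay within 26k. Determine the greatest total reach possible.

S has the best ratio (3/3); taking only S gives at most 5×3 = 15 (stopped by the supply cap of 5).
Mixing does better — 2×J and 4×S: price 24 ≤ 26, reach 2·5 + 4·3 = 22.

22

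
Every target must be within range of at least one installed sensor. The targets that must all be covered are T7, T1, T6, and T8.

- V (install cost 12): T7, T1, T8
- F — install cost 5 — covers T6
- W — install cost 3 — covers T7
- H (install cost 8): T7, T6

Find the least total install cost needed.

Choose V and F: together they cover T7, T1, T6, T8 — every target.
Total install cost: 12 + 5 = 17.

17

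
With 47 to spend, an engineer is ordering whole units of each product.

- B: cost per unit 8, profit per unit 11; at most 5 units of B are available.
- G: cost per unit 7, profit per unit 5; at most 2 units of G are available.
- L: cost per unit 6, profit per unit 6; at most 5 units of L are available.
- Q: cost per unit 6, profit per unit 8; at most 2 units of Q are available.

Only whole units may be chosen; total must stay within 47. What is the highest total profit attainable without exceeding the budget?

B has the best ratio (11/8); taking only B gives at most 5×11 = 55 (stopped by the cost limit).
Mixing does better — 5×B and 1×Q: cost 46 ≤ 47, profit 5·11 + 1·8 = 63.

63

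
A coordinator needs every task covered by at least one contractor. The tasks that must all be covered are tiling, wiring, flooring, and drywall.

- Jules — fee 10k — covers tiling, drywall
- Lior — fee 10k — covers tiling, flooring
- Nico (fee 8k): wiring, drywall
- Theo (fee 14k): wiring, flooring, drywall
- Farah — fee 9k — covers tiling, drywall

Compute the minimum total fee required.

Choose Lior and Nico: together they cover tiling, wiring, flooring, drywall — every task.
Total fee: 10 + 8 = 18.

18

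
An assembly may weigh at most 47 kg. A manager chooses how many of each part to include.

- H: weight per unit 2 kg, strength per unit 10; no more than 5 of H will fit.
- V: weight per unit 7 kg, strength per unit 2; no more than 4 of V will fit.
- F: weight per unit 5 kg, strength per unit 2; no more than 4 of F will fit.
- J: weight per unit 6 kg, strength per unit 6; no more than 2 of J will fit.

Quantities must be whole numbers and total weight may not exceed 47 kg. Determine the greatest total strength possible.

70

Take 5×H, 4×F, and 2×J: weight 42 ≤ 47, strength 5·10 + 4·2 + 2·6 = 70.
H has the best ratio (10/2) and is taken to its limit of 5; remaining capacity is filled optimally with the others.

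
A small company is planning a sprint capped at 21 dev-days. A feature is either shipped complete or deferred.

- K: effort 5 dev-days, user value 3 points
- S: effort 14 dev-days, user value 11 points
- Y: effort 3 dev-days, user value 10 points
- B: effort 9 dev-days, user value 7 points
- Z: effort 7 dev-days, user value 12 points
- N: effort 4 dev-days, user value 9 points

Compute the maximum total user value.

34

Treat it as a binary knapsack problem.
Y + Z + N: effort 3 + 7 + 4 = 14 ≤ 21, user value 10 + 12 + 9 = 31.
K + Y + Z + N: effort 5 + 3 + 7 + 4 = 19 ≤ 21, user value 3 + 10 + 12 + 9 = 34.
Best is K, Y, Z, and N with total user value 34.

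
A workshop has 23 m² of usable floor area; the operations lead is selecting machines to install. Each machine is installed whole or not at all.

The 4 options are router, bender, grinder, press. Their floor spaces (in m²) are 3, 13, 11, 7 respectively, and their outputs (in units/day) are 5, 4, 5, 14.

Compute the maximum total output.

24

This is a 0-1 knapsack instance.
router + bender + press: floor space 3 + 13 + 7 = 23 ≤ 23, output 5 + 4 + 14 = 23.
router + grinder + press: floor space 3 + 11 + 7 = 21 ≤ 23, output 5 + 5 + 14 = 24.
router + press: floor space 3 + 7 = 10 ≤ 23, output 5 + 14 = 19.
Best is router, grinder, and press with total output 24.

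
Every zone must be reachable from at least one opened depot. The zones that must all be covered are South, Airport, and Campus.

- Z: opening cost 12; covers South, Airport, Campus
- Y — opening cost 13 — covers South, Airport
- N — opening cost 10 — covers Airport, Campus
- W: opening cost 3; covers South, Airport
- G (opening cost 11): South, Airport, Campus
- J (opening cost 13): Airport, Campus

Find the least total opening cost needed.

The greedy cost-per-new-zone heuristic would pick W and N for 13, but a cheaper cover exists.
G alone covers South, Airport, Campus — every zone.
Total opening cost: 11.
No cover costs less than 11.

11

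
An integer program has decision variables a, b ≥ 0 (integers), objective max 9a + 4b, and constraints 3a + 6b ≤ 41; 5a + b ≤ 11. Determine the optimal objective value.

33

(a,b)=(1,6) is feasible, giving 33.
(a,b)=(1,5) is feasible, giving 29.
(a,b)=(0,6) is feasible, giving 24.
(a,b)=(0,5) is feasible, giving 20.
No feasible integer point exceeds 33.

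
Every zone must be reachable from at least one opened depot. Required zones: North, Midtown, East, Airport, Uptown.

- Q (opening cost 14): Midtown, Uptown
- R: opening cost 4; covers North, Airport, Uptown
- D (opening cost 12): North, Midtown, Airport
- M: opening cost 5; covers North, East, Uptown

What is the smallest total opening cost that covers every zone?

17

This is an integer covering problem.
The greedy cost-per-new-zone heuristic would pick R, M, and D for 21, but a cheaper cover exists.
Choose D and M: together they cover North, Midtown, East, Airport, Uptown — every zone.
Total opening cost: 12 + 5 = 17.
No cover costs less than 17.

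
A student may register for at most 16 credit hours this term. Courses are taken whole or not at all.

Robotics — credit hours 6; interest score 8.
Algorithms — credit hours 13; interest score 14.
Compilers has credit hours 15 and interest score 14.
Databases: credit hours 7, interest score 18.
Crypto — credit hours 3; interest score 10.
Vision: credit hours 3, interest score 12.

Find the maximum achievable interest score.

Databases + Crypto + Vision: credit hours 7 + 3 + 3 = 13 ≤ 16, interest score 18 + 10 + 12 = 40.
Robotics + Databases + Vision: credit hours 6 + 7 + 3 = 16 ≤ 16, interest score 8 + 18 + 12 = 38.
Robotics + Databases + Crypto: credit hours 6 + 7 + 3 = 16 ≤ 16, interest score 8 + 18 + 10 = 36.
Best is Databases, Crypto, and Vision with total interest score 40.

40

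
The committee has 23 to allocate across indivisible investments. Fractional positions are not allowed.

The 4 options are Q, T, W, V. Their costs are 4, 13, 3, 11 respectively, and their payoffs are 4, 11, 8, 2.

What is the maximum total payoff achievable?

Allowing fractional choices, the relaxed optimum would be about 23.5, but investments are indivisible.
Q + T + W: cost 4 + 13 + 3 = 20 ≤ 23, payoff 4 + 11 + 8 = 23.
T + W: cost 13 + 3 = 16 ≤ 23, payoff 11 + 8 = 19.
Q + T: cost 4 + 13 = 17 ≤ 23, payoff 4 + 11 = 15.
Best is Q, T, and W with total payoff 23.

23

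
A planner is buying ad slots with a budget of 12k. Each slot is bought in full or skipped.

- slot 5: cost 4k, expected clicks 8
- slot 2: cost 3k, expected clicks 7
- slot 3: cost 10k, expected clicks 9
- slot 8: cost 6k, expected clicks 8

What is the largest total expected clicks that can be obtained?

slot 5 + slot 8: cost 4 + 6 = 10 ≤ 12, expected clicks 8 + 8 = 16.
slot 5 + slot 2: cost 4 + 3 = 7 ≤ 12, expected clicks 8 + 7 = 15.
Best is slot 5 and slot 8 with total expected clicks 16.

16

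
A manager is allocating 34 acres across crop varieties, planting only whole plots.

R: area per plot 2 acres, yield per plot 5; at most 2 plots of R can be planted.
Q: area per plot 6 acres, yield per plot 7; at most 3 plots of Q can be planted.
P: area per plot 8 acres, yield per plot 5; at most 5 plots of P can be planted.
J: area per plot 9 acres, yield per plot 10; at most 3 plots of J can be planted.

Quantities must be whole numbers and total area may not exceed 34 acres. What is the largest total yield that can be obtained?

2×R, 3×Q, and 1×J: area 31 ≤ 34, yield 2·5 + 3·7 + 1·10 = 41.
2×R, 2×Q, and 2×J: area 34 ≤ 34, yield 2·5 + 2·7 + 2·10 = 44.
Best is 44.

44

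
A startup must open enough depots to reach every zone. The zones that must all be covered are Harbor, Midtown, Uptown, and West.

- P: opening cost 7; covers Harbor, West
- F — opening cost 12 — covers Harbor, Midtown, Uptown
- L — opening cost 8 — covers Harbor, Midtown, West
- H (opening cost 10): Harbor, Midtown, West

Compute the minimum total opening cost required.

19

Choose P and F: together they cover Harbor, Midtown, Uptown, West — every zone.
Total opening cost: 7 + 12 = 19.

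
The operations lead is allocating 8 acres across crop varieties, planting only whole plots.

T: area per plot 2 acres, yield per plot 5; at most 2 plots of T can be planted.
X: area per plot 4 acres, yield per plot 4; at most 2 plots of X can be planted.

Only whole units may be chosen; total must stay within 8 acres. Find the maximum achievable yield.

14

This is a bounded integer knapsack.
2×T and 1×X: area 8 ≤ 8, yield 2·5 + 1·4 = 14.
2×T: area 4 ≤ 8, yield 2·5 = 10.
Best is 14.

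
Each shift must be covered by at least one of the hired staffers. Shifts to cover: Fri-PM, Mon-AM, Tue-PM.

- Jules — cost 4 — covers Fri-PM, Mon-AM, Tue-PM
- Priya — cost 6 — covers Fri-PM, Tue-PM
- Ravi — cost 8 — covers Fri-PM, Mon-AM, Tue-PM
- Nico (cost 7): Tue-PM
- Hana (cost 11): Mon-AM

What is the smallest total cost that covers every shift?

4

Jules alone covers Fri-PM, Mon-AM, Tue-PM — every shift.
Total cost: 4.
No cover costs less than 4.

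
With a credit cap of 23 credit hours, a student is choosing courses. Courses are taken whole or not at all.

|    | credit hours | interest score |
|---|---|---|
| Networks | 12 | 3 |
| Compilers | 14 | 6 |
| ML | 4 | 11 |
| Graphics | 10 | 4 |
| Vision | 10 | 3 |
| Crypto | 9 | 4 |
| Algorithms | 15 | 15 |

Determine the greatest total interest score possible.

Take ML and Algorithms: credit hours 4 + 15 = 19 ≤ 23, interest score 11 + 15 = 26.
No other feasible combination does better.

26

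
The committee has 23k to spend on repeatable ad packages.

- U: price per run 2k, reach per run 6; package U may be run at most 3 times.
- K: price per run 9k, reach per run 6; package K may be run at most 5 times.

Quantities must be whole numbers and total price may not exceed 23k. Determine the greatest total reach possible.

24

Take 2×U and 2×K: price 22 ≤ 23, reach 2·6 + 2·6 = 24.
No other integer combination yields more.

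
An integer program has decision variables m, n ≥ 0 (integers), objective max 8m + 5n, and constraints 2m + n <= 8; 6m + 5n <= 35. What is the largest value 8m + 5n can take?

36

The continuous relaxation peaks at (1.25, 5.5) with value 37.50; rounding to a feasible lattice point costs some objective.
(m,n)=(2,4): 2·2+1·4=8≤8, 6·2+5·4=32≤35, objective 36.
(m,n)=(1,5): 2·1+1·5=7≤8, 6·1+5·5=31≤35, objective 33.
No feasible integer point exceeds 36.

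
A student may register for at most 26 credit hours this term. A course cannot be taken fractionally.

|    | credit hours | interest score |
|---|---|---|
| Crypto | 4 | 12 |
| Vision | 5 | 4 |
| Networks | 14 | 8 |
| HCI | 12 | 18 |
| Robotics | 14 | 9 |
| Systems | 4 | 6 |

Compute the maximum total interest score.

This is a 0-1 knapsack instance.
Crypto + HCI + Systems: credit hours 4 + 12 + 4 = 20 ≤ 26, interest score 12 + 18 + 6 = 36.
Crypto + Vision + HCI + Systems: credit hours 4 + 5 + 12 + 4 = 25 ≤ 26, interest score 12 + 4 + 18 + 6 = 40.
Best is Crypto, Vision, HCI, and Systems with total interest score 40.

40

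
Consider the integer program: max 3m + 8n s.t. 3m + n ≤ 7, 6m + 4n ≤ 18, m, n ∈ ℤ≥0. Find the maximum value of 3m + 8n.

32

The continuous relaxation peaks at (0, 4.5) with value 36.00; rounding to a feasible lattice point costs some objective.
(m,n)=(0,4): 3·0+1·4=4≤7, 6·0+4·4=16≤18, objective 32.
(m,n)=(1,3): 3·1+1·3=6≤7, 6·1+4·3=18≤18, objective 27.
(m,n)=(0,3): 3·0+1·3=3≤7, 6·0+4·3=12≤18, objective 24.
The best lattice point is (0,4), giving 32.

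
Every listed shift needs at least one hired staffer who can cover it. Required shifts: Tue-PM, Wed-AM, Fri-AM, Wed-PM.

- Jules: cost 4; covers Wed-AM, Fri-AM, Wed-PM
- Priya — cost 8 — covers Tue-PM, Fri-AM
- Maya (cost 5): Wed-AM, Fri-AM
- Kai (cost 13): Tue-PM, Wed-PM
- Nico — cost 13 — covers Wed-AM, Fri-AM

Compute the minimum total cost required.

12

Choose Jules and Priya: together they cover Tue-PM, Wed-AM, Fri-AM, Wed-PM — every shift.
Total cost: 4 + 8 = 12.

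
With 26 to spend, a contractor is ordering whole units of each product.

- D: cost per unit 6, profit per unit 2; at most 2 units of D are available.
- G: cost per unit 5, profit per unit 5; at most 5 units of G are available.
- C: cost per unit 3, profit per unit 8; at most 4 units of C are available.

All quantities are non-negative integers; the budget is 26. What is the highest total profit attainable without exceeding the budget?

C has the best ratio (8/3); taking only C gives at most 4×8 = 32 (stopped by the supply cap of 4).
Mixing does better — 2×G and 4×C: cost 22 ≤ 26, profit 2·5 + 4·8 = 42.

42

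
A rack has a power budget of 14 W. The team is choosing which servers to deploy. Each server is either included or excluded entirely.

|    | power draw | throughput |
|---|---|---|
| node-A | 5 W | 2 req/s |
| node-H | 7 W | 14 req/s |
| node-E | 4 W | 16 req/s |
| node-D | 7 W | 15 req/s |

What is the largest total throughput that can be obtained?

Allowing fractional choices, the relaxed optimum would be about 37.0, but servers are indivisible.
node-H + node-E: power draw 7 + 4 = 11 ≤ 14, throughput 14 + 16 = 30.
node-E + node-D: power draw 4 + 7 = 11 ≤ 14, throughput 16 + 15 = 31.
Best is node-E and node-D with total throughput 31.

31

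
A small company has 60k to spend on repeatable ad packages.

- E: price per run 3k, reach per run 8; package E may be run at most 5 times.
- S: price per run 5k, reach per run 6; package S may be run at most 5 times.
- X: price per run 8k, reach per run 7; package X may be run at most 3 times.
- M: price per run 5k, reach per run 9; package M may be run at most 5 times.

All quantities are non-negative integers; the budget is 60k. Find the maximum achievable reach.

5×E, 4×S, and 5×M: price 60 ≤ 60, reach 5·8 + 4·6 + 5·9 = 109.
5×E, 5×S, and 4×M: price 60 ≤ 60, reach 5·8 + 5·6 + 4·9 = 106.
Best is 109.

109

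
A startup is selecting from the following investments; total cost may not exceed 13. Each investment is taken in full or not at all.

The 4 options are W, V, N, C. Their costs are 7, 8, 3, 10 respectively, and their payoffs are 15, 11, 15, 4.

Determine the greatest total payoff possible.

30

N + C: cost 3 + 10 = 13 ≤ 13, payoff 15 + 4 = 19.
V + N: cost 8 + 3 = 11 ≤ 13, payoff 11 + 15 = 26.
W + N: cost 7 + 3 = 10 ≤ 13, payoff 15 + 15 = 30.
Best is W and N with total payoff 30.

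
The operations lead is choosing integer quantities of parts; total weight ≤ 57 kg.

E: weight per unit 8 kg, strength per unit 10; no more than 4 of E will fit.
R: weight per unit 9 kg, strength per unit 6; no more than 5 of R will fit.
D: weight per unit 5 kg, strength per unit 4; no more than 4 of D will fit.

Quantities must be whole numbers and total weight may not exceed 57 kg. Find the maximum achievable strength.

E has the best ratio (10/8); taking only E gives at most 4×10 = 40 (stopped by the supply cap of 4).
Mixing does better — 4×E, 1×R, and 3×D: weight 56 ≤ 57, strength 4·10 + 1·6 + 3·4 = 58.

58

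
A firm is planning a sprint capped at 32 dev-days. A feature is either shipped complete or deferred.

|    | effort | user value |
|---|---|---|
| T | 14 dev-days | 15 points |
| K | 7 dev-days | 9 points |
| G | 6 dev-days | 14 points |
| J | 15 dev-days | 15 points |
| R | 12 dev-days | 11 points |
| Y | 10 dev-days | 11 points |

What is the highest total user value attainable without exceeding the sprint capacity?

40

G + J + Y: effort 6 + 15 + 10 = 31 ≤ 32, user value 14 + 15 + 11 = 40.
T + G + Y: effort 14 + 6 + 10 = 30 ≤ 32, user value 15 + 14 + 11 = 40.
The maximum user value is 40; one optimal choice is T, G, and Y.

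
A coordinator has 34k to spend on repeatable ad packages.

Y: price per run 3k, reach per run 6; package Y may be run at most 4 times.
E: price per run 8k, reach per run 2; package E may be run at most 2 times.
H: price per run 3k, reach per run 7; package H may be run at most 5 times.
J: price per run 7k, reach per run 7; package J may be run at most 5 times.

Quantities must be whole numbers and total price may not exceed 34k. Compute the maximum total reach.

66

Take 4×Y, 5×H, and 1×J: price 34 ≤ 34, reach 4·6 + 5·7 + 1·7 = 66.
H has the best ratio (7/3) and is taken to its limit of 5; remaining capacity is filled optimally with the others.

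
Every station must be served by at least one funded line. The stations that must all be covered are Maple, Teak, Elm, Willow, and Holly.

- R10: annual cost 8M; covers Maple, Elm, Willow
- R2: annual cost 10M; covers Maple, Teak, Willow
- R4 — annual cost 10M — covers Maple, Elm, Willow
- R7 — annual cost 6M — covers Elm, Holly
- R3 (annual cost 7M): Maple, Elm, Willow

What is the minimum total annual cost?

The greedy cost-per-new-station heuristic would pick R3, R7, and R2 for 23, but a cheaper cover exists.
Choose R2 and R7: together they cover Maple, Teak, Elm, Willow, Holly — every station.
Total annual cost: 10 + 6 = 16.
No cover costs less than 16.

16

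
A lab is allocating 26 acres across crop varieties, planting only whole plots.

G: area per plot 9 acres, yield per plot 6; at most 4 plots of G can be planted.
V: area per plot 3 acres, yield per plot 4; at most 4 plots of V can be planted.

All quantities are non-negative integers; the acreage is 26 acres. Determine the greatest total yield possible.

This is a bounded integer knapsack.
V has the best ratio (4/3); taking only V gives at most 4×4 = 16 (stopped by the supply cap of 4).
Mixing does better — 1×G and 4×V: area 21 ≤ 26, yield 1·6 + 4·4 = 22.

22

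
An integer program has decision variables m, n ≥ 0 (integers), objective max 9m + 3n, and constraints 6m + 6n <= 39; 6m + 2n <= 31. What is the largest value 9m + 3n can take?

(m,n)=(5,0): 6·5+6·0=30≤39, 6·5+2·0=30≤31, objective 45.
(m,n)=(4,1): 6·4+6·1=30≤39, 6·4+2·1=26≤31, objective 39.
(m,n)=(4,0): 6·4+6·0=24≤39, 6·4+2·0=24≤31, objective 36.
The best lattice point is (5,0), giving 45.

45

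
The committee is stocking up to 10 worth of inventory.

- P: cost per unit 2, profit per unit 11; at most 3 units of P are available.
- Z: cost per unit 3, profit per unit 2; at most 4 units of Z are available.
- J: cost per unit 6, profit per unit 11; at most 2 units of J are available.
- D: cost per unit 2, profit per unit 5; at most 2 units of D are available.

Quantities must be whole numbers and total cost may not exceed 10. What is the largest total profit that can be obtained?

This is a bounded integer knapsack.
3×P and 2×D: cost 10 ≤ 10, profit 3·11 + 2·5 = 43.
3×P and 1×D: cost 8 ≤ 10, profit 3·11 + 1·5 = 38.
Best is 43.

43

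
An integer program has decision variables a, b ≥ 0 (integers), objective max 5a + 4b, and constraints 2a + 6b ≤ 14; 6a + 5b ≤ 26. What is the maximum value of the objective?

20

(a,b)=(4,0): 2·4+6·0=8≤14, 6·4+5·0=24≤26, objective 20.
(a,b)=(3,1): 2·3+6·1=12≤14, 6·3+5·1=23≤26, objective 19.
(a,b)=(3,0): 2·3+6·0=6≤14, 6·3+5·0=18≤26, objective 15.
No feasible integer point exceeds 20.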